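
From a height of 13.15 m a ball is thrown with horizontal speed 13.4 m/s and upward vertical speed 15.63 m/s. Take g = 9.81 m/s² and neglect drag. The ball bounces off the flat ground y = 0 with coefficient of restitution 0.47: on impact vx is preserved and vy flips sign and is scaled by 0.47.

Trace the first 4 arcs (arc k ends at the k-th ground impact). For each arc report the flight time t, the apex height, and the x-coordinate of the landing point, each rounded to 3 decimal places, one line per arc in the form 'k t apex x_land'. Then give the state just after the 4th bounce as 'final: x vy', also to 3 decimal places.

Arc 1: start y=13.150, vy=15.630 → t=3.878, apex=25.601, x_land=51.964, impact vy=-22.412
  bounce: vy ← 0.47·22.412 = 10.534
Arc 2: start y=0.000, vy=10.534 → t=2.148, apex=5.655, x_land=80.741, impact vy=-10.534
  bounce: vy ← 0.47·10.534 = 4.951
Arc 3: start y=0.000, vy=4.951 → t=1.009, apex=1.249, x_land=94.266, impact vy=-4.951
  bounce: vy ← 0.47·4.951 = 2.327
Arc 4: start y=0.000, vy=2.327 → t=0.474, apex=0.276, x_land=100.623, impact vy=-2.327
  bounce: vy ← 0.47·2.327 = 1.094

1 3.878 25.601 51.964
2 2.148 5.655 80.741
3 1.009 1.249 94.266
4 0.474 0.276 100.623
final: 100.623 1.094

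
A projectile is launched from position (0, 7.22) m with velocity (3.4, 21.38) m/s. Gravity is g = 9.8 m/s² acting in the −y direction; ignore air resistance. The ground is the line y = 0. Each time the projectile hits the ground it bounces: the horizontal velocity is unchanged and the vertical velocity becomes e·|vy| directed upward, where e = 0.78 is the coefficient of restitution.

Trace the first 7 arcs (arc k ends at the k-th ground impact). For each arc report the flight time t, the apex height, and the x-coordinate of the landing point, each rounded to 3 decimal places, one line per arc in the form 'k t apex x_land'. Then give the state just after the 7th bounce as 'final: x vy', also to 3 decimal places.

Arc 1: start y=7.220, vy=21.380 → t=4.678, apex=30.542, x_land=15.906, impact vy=-24.467
  bounce: vy ← 0.78·24.467 = 19.084
Arc 2: start y=0.000, vy=19.084 → t=3.895, apex=18.582, x_land=29.148, impact vy=-19.084
  bounce: vy ← 0.78·19.084 = 14.886
Arc 3: start y=0.000, vy=14.886 → t=3.038, apex=11.305, x_land=39.477, impact vy=-14.886
  bounce: vy ← 0.78·14.886 = 11.611
Arc 4: start y=0.000, vy=11.611 → t=2.370, apex=6.878, x_land=47.533, impact vy=-11.611
  bounce: vy ← 0.78·11.611 = 9.056
Arc 5: start y=0.000, vy=9.056 → t=1.848, apex=4.185, x_land=53.817, impact vy=-9.056
  bounce: vy ← 0.78·9.056 = 7.064
Arc 6: start y=0.000, vy=7.064 → t=1.442, apex=2.546, x_land=58.719, impact vy=-7.064
  bounce: vy ← 0.78·7.064 = 5.510
Arc 7: start y=0.000, vy=5.510 → t=1.124, apex=1.549, x_land=62.542, impact vy=-5.510
  bounce: vy ← 0.78·5.510 = 4.298

1 4.678 30.542 15.906
2 3.895 18.582 29.148
3 3.038 11.305 39.477
4 2.370 6.878 47.533
5 1.848 4.185 53.817
6 1.442 2.546 58.719
7 1.124 1.549 62.542
final: 62.542 4.298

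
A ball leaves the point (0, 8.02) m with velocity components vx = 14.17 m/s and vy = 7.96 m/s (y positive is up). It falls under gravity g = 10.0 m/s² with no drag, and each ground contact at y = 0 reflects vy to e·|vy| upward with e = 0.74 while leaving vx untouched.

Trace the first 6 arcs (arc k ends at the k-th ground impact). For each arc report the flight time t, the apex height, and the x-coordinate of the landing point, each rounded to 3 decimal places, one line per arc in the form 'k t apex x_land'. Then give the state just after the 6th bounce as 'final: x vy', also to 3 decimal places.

1 2.292 11.188 32.476
2 2.214 6.127 63.846
3 1.638 3.355 87.061
4 1.212 1.837 104.239
5 0.897 1.006 116.952
6 0.664 0.551 126.359
final: 126.359 2.456

Arc 1: start y=8.020, vy=7.960 → t=2.292, apex=11.188, x_land=32.476, impact vy=-14.959
  bounce: vy ← 0.74·14.959 = 11.069
Arc 2: start y=0.000, vy=11.069 → t=2.214, apex=6.127, x_land=63.846, impact vy=-11.069
  bounce: vy ← 0.74·11.069 = 8.191
Arc 3: start y=0.000, vy=8.191 → t=1.638, apex=3.355, x_land=87.061, impact vy=-8.191
  bounce: vy ← 0.74·8.191 = 6.062
Arc 4: start y=0.000, vy=6.062 → t=1.212, apex=1.837, x_land=104.239, impact vy=-6.062
  bounce: vy ← 0.74·6.062 = 4.486
Arc 5: start y=0.000, vy=4.486 → t=0.897, apex=1.006, x_land=116.952, impact vy=-4.486
  bounce: vy ← 0.74·4.486 = 3.319
Arc 6: start y=0.000, vy=3.319 → t=0.664, apex=0.551, x_land=126.359, impact vy=-3.319
  bounce: vy ← 0.74·3.319 = 2.456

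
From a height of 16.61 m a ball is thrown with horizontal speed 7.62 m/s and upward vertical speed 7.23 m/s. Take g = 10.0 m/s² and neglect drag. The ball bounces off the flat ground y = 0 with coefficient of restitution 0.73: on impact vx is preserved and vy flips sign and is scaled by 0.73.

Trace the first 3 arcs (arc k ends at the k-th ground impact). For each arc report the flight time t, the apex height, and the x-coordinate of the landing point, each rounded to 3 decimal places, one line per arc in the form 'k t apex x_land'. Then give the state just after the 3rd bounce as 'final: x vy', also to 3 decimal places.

1 2.684 19.224 20.451
2 2.863 10.244 42.265
3 2.090 5.459 58.189
final: 58.189 7.628

Arc 1: start y=16.610, vy=7.230 → t=2.684, apex=19.224, x_land=20.451, impact vy=-19.608
  bounce: vy ← 0.73·19.608 = 14.314
Arc 2: start y=0.000, vy=14.314 → t=2.863, apex=10.244, x_land=42.265, impact vy=-14.314
  bounce: vy ← 0.73·14.314 = 10.449
Arc 3: start y=0.000, vy=10.449 → t=2.090, apex=5.459, x_land=58.189, impact vy=-10.449
  bounce: vy ← 0.73·10.449 = 7.628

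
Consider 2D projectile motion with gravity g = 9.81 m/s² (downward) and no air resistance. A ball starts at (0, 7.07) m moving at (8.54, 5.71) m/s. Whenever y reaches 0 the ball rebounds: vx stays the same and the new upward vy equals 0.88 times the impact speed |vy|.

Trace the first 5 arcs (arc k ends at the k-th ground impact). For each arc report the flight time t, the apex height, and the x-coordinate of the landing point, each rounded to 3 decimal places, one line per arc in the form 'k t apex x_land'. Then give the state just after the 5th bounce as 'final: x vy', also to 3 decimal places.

Arc 1: start y=7.070, vy=5.710 → t=1.916, apex=8.732, x_land=16.365, impact vy=-13.089
  bounce: vy ← 0.88·13.089 = 11.518
Arc 2: start y=0.000, vy=11.518 → t=2.348, apex=6.762, x_land=36.419, impact vy=-11.518
  bounce: vy ← 0.88·11.518 = 10.136
Arc 3: start y=0.000, vy=10.136 → t=2.066, apex=5.236, x_land=54.067, impact vy=-10.136
  bounce: vy ← 0.88·10.136 = 8.920
Arc 4: start y=0.000, vy=8.920 → t=1.818, apex=4.055, x_land=69.597, impact vy=-8.920
  bounce: vy ← 0.88·8.920 = 7.849
Arc 5: start y=0.000, vy=7.849 → t=1.600, apex=3.140, x_land=83.263, impact vy=-7.849
  bounce: vy ← 0.88·7.849 = 6.907

1 1.916 8.732 16.365
2 2.348 6.762 36.419
3 2.066 5.236 54.067
4 1.818 4.055 69.597
5 1.600 3.140 83.263
final: 83.263 6.907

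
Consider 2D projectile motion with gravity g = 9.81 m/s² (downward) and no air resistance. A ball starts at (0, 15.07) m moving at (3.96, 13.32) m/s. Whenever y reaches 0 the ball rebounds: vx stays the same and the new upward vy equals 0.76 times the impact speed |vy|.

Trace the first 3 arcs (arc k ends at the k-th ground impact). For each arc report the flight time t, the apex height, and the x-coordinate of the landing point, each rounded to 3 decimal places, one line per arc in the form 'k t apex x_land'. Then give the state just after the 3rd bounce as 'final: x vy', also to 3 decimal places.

Arc 1: start y=15.070, vy=13.320 → t=3.575, apex=24.113, x_land=14.157, impact vy=-21.751
  bounce: vy ← 0.76·21.751 = 16.531
Arc 2: start y=0.000, vy=16.531 → t=3.370, apex=13.928, x_land=27.503, impact vy=-16.531
  bounce: vy ← 0.76·16.531 = 12.563
Arc 3: start y=0.000, vy=12.563 → t=2.561, apex=8.045, x_land=37.646, impact vy=-12.563
  bounce: vy ← 0.76·12.563 = 9.548

1 3.575 24.113 14.157
2 3.370 13.928 27.503
3 2.561 8.045 37.646
final: 37.646 9.548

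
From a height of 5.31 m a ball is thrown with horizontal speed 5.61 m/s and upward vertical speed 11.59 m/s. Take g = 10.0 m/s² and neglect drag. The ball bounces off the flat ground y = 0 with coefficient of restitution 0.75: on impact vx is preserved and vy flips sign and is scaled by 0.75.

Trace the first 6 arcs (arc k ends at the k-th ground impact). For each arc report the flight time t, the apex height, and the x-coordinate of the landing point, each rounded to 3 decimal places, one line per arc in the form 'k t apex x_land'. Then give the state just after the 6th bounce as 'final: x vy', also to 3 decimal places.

Arc 1: start y=5.310, vy=11.590 → t=2.710, apex=12.026, x_land=15.203, impact vy=-15.509
  bounce: vy ← 0.75·15.509 = 11.632
Arc 2: start y=0.000, vy=11.632 → t=2.326, apex=6.765, x_land=28.253, impact vy=-11.632
  bounce: vy ← 0.75·11.632 = 8.724
Arc 3: start y=0.000, vy=8.724 → t=1.745, apex=3.805, x_land=38.041, impact vy=-8.724
  bounce: vy ← 0.75·8.724 = 6.543
Arc 4: start y=0.000, vy=6.543 → t=1.309, apex=2.140, x_land=45.382, impact vy=-6.543
  bounce: vy ← 0.75·6.543 = 4.907
Arc 5: start y=0.000, vy=4.907 → t=0.981, apex=1.204, x_land=50.888, impact vy=-4.907
  bounce: vy ← 0.75·4.907 = 3.680
Arc 6: start y=0.000, vy=3.680 → t=0.736, apex=0.677, x_land=55.018, impact vy=-3.680
  bounce: vy ← 0.75·3.680 = 2.760

1 2.710 12.026 15.203
2 2.326 6.765 28.253
3 1.745 3.805 38.041
4 1.309 2.140 45.382
5 0.981 1.204 50.888
6 0.736 0.677 55.018
final: 55.018 2.760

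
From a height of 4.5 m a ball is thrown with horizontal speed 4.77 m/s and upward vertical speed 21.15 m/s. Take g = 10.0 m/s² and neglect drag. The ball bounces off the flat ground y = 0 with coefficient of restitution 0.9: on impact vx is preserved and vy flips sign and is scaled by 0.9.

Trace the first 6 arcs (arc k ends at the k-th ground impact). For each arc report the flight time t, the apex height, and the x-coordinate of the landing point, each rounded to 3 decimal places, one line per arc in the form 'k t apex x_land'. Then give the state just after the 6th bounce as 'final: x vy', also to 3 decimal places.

Arc 1: start y=4.500, vy=21.150 → t=4.433, apex=26.866, x_land=21.146, impact vy=-23.180
  bounce: vy ← 0.9·23.180 = 20.862
Arc 2: start y=0.000, vy=20.862 → t=4.172, apex=21.762, x_land=41.048, impact vy=-20.862
  bounce: vy ← 0.9·20.862 = 18.776
Arc 3: start y=0.000, vy=18.776 → t=3.755, apex=17.627, x_land=58.960, impact vy=-18.776
  bounce: vy ← 0.9·18.776 = 16.898
Arc 4: start y=0.000, vy=16.898 → t=3.380, apex=14.278, x_land=75.081, impact vy=-16.898
  bounce: vy ← 0.9·16.898 = 15.209
Arc 5: start y=0.000, vy=15.209 → t=3.042, apex=11.565, x_land=89.590, impact vy=-15.209
  bounce: vy ← 0.9·15.209 = 13.688
Arc 6: start y=0.000, vy=13.688 → t=2.738, apex=9.368, x_land=102.648, impact vy=-13.688
  bounce: vy ← 0.9·13.688 = 12.319

1 4.433 26.866 21.146
2 4.172 21.762 41.048
3 3.755 17.627 58.960
4 3.380 14.278 75.081
5 3.042 11.565 89.590
6 2.738 9.368 102.648
final: 102.648 12.319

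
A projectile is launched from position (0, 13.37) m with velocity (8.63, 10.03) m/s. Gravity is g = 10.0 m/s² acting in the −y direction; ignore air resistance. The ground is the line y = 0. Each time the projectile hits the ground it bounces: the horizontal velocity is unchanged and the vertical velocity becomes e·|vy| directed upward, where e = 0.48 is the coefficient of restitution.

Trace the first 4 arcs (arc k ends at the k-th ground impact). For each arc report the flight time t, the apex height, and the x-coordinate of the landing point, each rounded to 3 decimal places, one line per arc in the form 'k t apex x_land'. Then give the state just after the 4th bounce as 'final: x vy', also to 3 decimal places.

Arc 1: start y=13.370, vy=10.030 → t=2.921, apex=18.400, x_land=25.211, impact vy=-19.183
  bounce: vy ← 0.48·19.183 = 9.208
Arc 2: start y=0.000, vy=9.208 → t=1.842, apex=4.239, x_land=41.104, impact vy=-9.208
  bounce: vy ← 0.48·9.208 = 4.420
Arc 3: start y=0.000, vy=4.420 → t=0.884, apex=0.977, x_land=48.733, impact vy=-4.420
  bounce: vy ← 0.48·4.420 = 2.122
Arc 4: start y=0.000, vy=2.122 → t=0.424, apex=0.225, x_land=52.395, impact vy=-2.122
  bounce: vy ← 0.48·2.122 = 1.018

1 2.921 18.400 25.211
2 1.842 4.239 41.104
3 0.884 0.977 48.733
4 0.424 0.225 52.395
final: 52.395 1.018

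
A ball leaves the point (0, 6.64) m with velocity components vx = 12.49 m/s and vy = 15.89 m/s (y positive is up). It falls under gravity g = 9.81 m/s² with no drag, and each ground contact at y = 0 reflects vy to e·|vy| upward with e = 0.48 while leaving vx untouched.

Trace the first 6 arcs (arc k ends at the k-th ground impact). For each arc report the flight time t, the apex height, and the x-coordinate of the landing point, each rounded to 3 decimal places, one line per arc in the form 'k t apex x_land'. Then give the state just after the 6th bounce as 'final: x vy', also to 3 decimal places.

Arc 1: start y=6.640, vy=15.890 → t=3.614, apex=19.509, x_land=45.140, impact vy=-19.564
  bounce: vy ← 0.48·19.564 = 9.391
Arc 2: start y=0.000, vy=9.391 → t=1.915, apex=4.495, x_land=69.053, impact vy=-9.391
  bounce: vy ← 0.48·9.391 = 4.508
Arc 3: start y=0.000, vy=4.508 → t=0.919, apex=1.036, x_land=80.531, impact vy=-4.508
  bounce: vy ← 0.48·4.508 = 2.164
Arc 4: start y=0.000, vy=2.164 → t=0.441, apex=0.239, x_land=86.041, impact vy=-2.164
  bounce: vy ← 0.48·2.164 = 1.039
Arc 5: start y=0.000, vy=1.039 → t=0.212, apex=0.055, x_land=88.686, impact vy=-1.039
  bounce: vy ← 0.48·1.039 = 0.499
Arc 6: start y=0.000, vy=0.499 → t=0.102, apex=0.013, x_land=89.955, impact vy=-0.499
  bounce: vy ← 0.48·0.499 = 0.239

1 3.614 19.509 45.140
2 1.915 4.495 69.053
3 0.919 1.036 80.531
4 0.441 0.239 86.041
5 0.212 0.055 88.686
6 0.102 0.013 89.955
final: 89.955 0.239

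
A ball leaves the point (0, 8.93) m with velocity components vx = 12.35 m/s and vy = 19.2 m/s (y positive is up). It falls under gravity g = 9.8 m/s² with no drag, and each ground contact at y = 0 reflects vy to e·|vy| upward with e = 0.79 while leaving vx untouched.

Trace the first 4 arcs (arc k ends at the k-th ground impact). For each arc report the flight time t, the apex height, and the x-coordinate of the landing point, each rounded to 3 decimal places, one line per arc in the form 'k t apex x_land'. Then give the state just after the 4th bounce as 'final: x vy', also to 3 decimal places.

Arc 1: start y=8.930, vy=19.200 → t=4.338, apex=27.738, x_land=53.580, impact vy=-23.317
  bounce: vy ← 0.79·23.317 = 18.420
Arc 2: start y=0.000, vy=18.420 → t=3.759, apex=17.311, x_land=100.006, impact vy=-18.420
  bounce: vy ← 0.79·18.420 = 14.552
Arc 3: start y=0.000, vy=14.552 → t=2.970, apex=10.804, x_land=136.683, impact vy=-14.552
  bounce: vy ← 0.79·14.552 = 11.496
Arc 4: start y=0.000, vy=11.496 → t=2.346, apex=6.743, x_land=165.658, impact vy=-11.496
  bounce: vy ← 0.79·11.496 = 9.082

1 4.338 27.738 53.580
2 3.759 17.311 100.006
3 2.970 10.804 136.683
4 2.346 6.743 165.658
final: 165.658 9.082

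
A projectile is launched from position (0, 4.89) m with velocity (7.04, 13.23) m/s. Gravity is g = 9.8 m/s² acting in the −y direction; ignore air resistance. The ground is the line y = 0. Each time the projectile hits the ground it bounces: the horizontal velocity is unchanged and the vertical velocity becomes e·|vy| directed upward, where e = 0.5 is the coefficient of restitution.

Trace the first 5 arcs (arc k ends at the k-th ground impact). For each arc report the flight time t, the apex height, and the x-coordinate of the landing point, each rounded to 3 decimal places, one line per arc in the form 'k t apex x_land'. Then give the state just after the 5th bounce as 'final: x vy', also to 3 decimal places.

1 3.029 13.820 21.327
2 1.679 3.455 33.150
3 0.840 0.864 39.062
4 0.420 0.216 42.018
5 0.210 0.054 43.496
final: 43.496 0.514

Arc 1: start y=4.890, vy=13.230 → t=3.029, apex=13.820, x_land=21.327, impact vy=-16.458
  bounce: vy ← 0.5·16.458 = 8.229
Arc 2: start y=0.000, vy=8.229 → t=1.679, apex=3.455, x_land=33.150, impact vy=-8.229
  bounce: vy ← 0.5·8.229 = 4.115
Arc 3: start y=0.000, vy=4.115 → t=0.840, apex=0.864, x_land=39.062, impact vy=-4.115
  bounce: vy ← 0.5·4.115 = 2.057
Arc 4: start y=0.000, vy=2.057 → t=0.420, apex=0.216, x_land=42.018, impact vy=-2.057
  bounce: vy ← 0.5·2.057 = 1.029
Arc 5: start y=0.000, vy=1.029 → t=0.210, apex=0.054, x_land=43.496, impact vy=-1.029
  bounce: vy ← 0.5·1.029 = 0.514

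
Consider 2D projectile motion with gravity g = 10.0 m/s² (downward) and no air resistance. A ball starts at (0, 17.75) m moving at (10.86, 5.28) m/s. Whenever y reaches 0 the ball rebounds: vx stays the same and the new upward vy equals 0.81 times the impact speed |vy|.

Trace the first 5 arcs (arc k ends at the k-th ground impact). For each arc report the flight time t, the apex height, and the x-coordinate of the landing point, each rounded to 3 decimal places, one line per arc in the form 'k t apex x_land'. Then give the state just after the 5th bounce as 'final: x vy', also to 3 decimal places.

Arc 1: start y=17.750, vy=5.280 → t=2.485, apex=19.144, x_land=26.984, impact vy=-19.567
  bounce: vy ← 0.81·19.567 = 15.849
Arc 2: start y=0.000, vy=15.849 → t=3.170, apex=12.560, x_land=61.409, impact vy=-15.849
  bounce: vy ← 0.81·15.849 = 12.838
Arc 3: start y=0.000, vy=12.838 → t=2.568, apex=8.241, x_land=89.294, impact vy=-12.838
  bounce: vy ← 0.81·12.838 = 10.399
Arc 4: start y=0.000, vy=10.399 → t=2.080, apex=5.407, x_land=111.880, impact vy=-10.399
  bounce: vy ← 0.81·10.399 = 8.423
Arc 5: start y=0.000, vy=8.423 → t=1.685, apex=3.547, x_land=130.175, impact vy=-8.423
  bounce: vy ← 0.81·8.423 = 6.823

1 2.485 19.144 26.984
2 3.170 12.560 61.409
3 2.568 8.241 89.294
4 2.080 5.407 111.880
5 1.685 3.547 130.175
final: 130.175 6.823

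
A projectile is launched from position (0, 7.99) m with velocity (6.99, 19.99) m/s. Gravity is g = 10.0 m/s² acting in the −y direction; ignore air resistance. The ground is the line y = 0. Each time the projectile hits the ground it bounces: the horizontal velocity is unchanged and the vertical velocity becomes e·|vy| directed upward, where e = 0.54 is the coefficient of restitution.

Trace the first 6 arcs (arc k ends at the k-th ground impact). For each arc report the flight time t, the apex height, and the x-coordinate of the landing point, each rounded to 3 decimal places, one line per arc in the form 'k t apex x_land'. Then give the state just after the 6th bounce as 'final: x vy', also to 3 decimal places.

1 4.364 27.970 30.506
2 2.554 8.156 48.361
3 1.379 2.378 58.002
4 0.745 0.694 63.209
5 0.402 0.202 66.020
6 0.217 0.059 67.539
final: 67.539 0.586

Arc 1: start y=7.990, vy=19.990 → t=4.364, apex=27.970, x_land=30.506, impact vy=-23.652
  bounce: vy ← 0.54·23.652 = 12.772
Arc 2: start y=0.000, vy=12.772 → t=2.554, apex=8.156, x_land=48.361, impact vy=-12.772
  bounce: vy ← 0.54·12.772 = 6.897
Arc 3: start y=0.000, vy=6.897 → t=1.379, apex=2.378, x_land=58.002, impact vy=-6.897
  bounce: vy ← 0.54·6.897 = 3.724
Arc 4: start y=0.000, vy=3.724 → t=0.745, apex=0.694, x_land=63.209, impact vy=-3.724
  bounce: vy ← 0.54·3.724 = 2.011
Arc 5: start y=0.000, vy=2.011 → t=0.402, apex=0.202, x_land=66.020, impact vy=-2.011
  bounce: vy ← 0.54·2.011 = 1.086
Arc 6: start y=0.000, vy=1.086 → t=0.217, apex=0.059, x_land=67.539, impact vy=-1.086
  bounce: vy ← 0.54·1.086 = 0.586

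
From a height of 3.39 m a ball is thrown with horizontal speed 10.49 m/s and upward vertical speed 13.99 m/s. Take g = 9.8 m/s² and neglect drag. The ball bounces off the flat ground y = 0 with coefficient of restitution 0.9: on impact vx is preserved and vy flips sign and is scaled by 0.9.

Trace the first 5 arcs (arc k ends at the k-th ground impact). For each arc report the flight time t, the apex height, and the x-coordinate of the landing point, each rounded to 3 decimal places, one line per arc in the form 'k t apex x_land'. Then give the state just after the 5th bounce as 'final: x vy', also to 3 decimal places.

1 3.080 13.376 32.307
2 2.974 10.834 63.503
3 2.677 8.776 91.580
4 2.409 7.108 116.850
5 2.168 5.758 139.592
final: 139.592 9.561

Arc 1: start y=3.390, vy=13.990 → t=3.080, apex=13.376, x_land=32.307, impact vy=-16.191
  bounce: vy ← 0.9·16.191 = 14.572
Arc 2: start y=0.000, vy=14.572 → t=2.974, apex=10.834, x_land=63.503, impact vy=-14.572
  bounce: vy ← 0.9·14.572 = 13.115
Arc 3: start y=0.000, vy=13.115 → t=2.677, apex=8.776, x_land=91.580, impact vy=-13.115
  bounce: vy ← 0.9·13.115 = 11.804
Arc 4: start y=0.000, vy=11.804 → t=2.409, apex=7.108, x_land=116.850, impact vy=-11.804
  bounce: vy ← 0.9·11.804 = 10.623
Arc 5: start y=0.000, vy=10.623 → t=2.168, apex=5.758, x_land=139.592, impact vy=-10.623
  bounce: vy ← 0.9·10.623 = 9.561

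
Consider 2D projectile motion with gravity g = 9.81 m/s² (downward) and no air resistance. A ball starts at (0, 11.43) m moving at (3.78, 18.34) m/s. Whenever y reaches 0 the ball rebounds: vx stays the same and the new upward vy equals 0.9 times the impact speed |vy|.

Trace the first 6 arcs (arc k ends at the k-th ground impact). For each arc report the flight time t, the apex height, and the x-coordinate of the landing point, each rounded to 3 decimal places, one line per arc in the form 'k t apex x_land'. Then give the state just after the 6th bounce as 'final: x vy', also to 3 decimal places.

1 4.283 28.574 16.190
2 4.344 23.145 32.612
3 3.910 18.747 47.392
4 3.519 15.185 60.694
5 3.167 12.300 72.665
6 2.850 9.963 83.440
final: 83.440 12.583

Arc 1: start y=11.430, vy=18.340 → t=4.283, apex=28.574, x_land=16.190, impact vy=-23.677
  bounce: vy ← 0.9·23.677 = 21.310
Arc 2: start y=0.000, vy=21.310 → t=4.344, apex=23.145, x_land=32.612, impact vy=-21.310
  bounce: vy ← 0.9·21.310 = 19.179
Arc 3: start y=0.000, vy=19.179 → t=3.910, apex=18.747, x_land=47.392, impact vy=-19.179
  bounce: vy ← 0.9·19.179 = 17.261
Arc 4: start y=0.000, vy=17.261 → t=3.519, apex=15.185, x_land=60.694, impact vy=-17.261
  bounce: vy ← 0.9·17.261 = 15.535
Arc 5: start y=0.000, vy=15.535 → t=3.167, apex=12.300, x_land=72.665, impact vy=-15.535
  bounce: vy ← 0.9·15.535 = 13.981
Arc 6: start y=0.000, vy=13.981 → t=2.850, apex=9.963, x_land=83.440, impact vy=-13.981
  bounce: vy ← 0.9·13.981 = 12.583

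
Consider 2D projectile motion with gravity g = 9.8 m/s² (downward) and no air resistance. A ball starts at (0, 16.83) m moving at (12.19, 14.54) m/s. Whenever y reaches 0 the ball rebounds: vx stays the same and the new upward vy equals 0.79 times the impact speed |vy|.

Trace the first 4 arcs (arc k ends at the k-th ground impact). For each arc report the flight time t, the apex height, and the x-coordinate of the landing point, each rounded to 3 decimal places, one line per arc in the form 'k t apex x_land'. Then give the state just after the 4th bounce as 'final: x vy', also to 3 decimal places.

1 3.858 27.616 47.025
2 3.751 17.235 92.749
3 2.963 10.757 128.872
4 2.341 6.713 157.408
final: 157.408 9.062

Arc 1: start y=16.830, vy=14.540 → t=3.858, apex=27.616, x_land=47.025, impact vy=-23.265
  bounce: vy ← 0.79·23.265 = 18.380
Arc 2: start y=0.000, vy=18.380 → t=3.751, apex=17.235, x_land=92.749, impact vy=-18.380
  bounce: vy ← 0.79·18.380 = 14.520
Arc 3: start y=0.000, vy=14.520 → t=2.963, apex=10.757, x_land=128.872, impact vy=-14.520
  bounce: vy ← 0.79·14.520 = 11.471
Arc 4: start y=0.000, vy=11.471 → t=2.341, apex=6.713, x_land=157.408, impact vy=-11.471
  bounce: vy ← 0.79·11.471 = 9.062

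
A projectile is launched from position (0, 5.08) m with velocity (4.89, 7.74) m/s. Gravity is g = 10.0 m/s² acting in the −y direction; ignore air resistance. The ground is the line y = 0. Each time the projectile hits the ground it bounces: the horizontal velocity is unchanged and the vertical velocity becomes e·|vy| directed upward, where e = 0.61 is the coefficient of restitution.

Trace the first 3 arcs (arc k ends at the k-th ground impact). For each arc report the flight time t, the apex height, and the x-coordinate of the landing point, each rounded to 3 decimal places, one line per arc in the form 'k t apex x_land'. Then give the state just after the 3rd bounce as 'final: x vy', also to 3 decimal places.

1 2.045 8.075 9.999
2 1.550 3.005 17.581
3 0.946 1.118 22.206
final: 22.206 2.885

Arc 1: start y=5.080, vy=7.740 → t=2.045, apex=8.075, x_land=9.999, impact vy=-12.709
  bounce: vy ← 0.61·12.709 = 7.752
Arc 2: start y=0.000, vy=7.752 → t=1.550, apex=3.005, x_land=17.581, impact vy=-7.752
  bounce: vy ← 0.61·7.752 = 4.729
Arc 3: start y=0.000, vy=4.729 → t=0.946, apex=1.118, x_land=22.206, impact vy=-4.729
  bounce: vy ← 0.61·4.729 = 2.885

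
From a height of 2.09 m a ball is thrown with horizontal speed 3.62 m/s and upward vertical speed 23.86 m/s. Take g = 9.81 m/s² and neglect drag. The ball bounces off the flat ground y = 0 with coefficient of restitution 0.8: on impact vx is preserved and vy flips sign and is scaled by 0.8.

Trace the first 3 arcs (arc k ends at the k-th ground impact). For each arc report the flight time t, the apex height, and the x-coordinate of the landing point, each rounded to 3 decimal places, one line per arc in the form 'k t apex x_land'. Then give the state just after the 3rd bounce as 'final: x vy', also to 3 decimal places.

1 4.950 31.106 17.921
2 4.029 19.908 32.507
3 3.223 12.741 44.175
final: 44.175 12.649

Arc 1: start y=2.090, vy=23.860 → t=4.950, apex=31.106, x_land=17.921, impact vy=-24.704
  bounce: vy ← 0.8·24.704 = 19.763
Arc 2: start y=0.000, vy=19.763 → t=4.029, apex=19.908, x_land=32.507, impact vy=-19.763
  bounce: vy ← 0.8·19.763 = 15.811
Arc 3: start y=0.000, vy=15.811 → t=3.223, apex=12.741, x_land=44.175, impact vy=-15.811
  bounce: vy ← 0.8·15.811 = 12.649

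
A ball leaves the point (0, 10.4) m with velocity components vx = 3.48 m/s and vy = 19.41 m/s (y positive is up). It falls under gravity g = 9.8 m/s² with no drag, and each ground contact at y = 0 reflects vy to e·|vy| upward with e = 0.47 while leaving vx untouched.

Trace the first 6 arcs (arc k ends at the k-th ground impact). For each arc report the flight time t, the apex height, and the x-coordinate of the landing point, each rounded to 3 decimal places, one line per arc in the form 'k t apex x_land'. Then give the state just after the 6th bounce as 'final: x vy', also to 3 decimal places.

1 4.439 29.622 15.449
2 2.311 6.543 23.492
3 1.086 1.445 27.272
4 0.511 0.319 29.049
5 0.240 0.071 29.884
6 0.113 0.016 30.276
final: 30.276 0.260

Arc 1: start y=10.400, vy=19.410 → t=4.439, apex=29.622, x_land=15.449, impact vy=-24.095
  bounce: vy ← 0.47·24.095 = 11.325
Arc 2: start y=0.000, vy=11.325 → t=2.311, apex=6.543, x_land=23.492, impact vy=-11.325
  bounce: vy ← 0.47·11.325 = 5.323
Arc 3: start y=0.000, vy=5.323 → t=1.086, apex=1.445, x_land=27.272, impact vy=-5.323
  bounce: vy ← 0.47·5.323 = 2.502
Arc 4: start y=0.000, vy=2.502 → t=0.511, apex=0.319, x_land=29.049, impact vy=-2.502
  bounce: vy ← 0.47·2.502 = 1.176
Arc 5: start y=0.000, vy=1.176 → t=0.240, apex=0.071, x_land=29.884, impact vy=-1.176
  bounce: vy ← 0.47·1.176 = 0.553
Arc 6: start y=0.000, vy=0.553 → t=0.113, apex=0.016, x_land=30.276, impact vy=-0.553
  bounce: vy ← 0.47·0.553 = 0.260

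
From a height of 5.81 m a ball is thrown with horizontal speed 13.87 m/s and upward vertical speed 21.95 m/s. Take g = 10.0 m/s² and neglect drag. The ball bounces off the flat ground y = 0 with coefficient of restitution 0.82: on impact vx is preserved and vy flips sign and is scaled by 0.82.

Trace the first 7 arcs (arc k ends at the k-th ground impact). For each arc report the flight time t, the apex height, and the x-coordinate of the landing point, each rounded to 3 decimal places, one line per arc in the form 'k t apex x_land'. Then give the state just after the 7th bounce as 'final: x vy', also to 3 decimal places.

1 4.640 29.900 64.362
2 4.010 20.105 119.988
3 3.289 13.518 165.600
4 2.697 9.090 203.003
5 2.211 6.112 233.673
6 1.813 4.110 258.822
7 1.487 2.763 279.445
final: 279.445 6.096

Arc 1: start y=5.810, vy=21.950 → t=4.640, apex=29.900, x_land=64.362, impact vy=-24.454
  bounce: vy ← 0.82·24.454 = 20.052
Arc 2: start y=0.000, vy=20.052 → t=4.010, apex=20.105, x_land=119.988, impact vy=-20.052
  bounce: vy ← 0.82·20.052 = 16.443
Arc 3: start y=0.000, vy=16.443 → t=3.289, apex=13.518, x_land=165.600, impact vy=-16.443
  bounce: vy ← 0.82·16.443 = 13.483
Arc 4: start y=0.000, vy=13.483 → t=2.697, apex=9.090, x_land=203.003, impact vy=-13.483
  bounce: vy ← 0.82·13.483 = 11.056
Arc 5: start y=0.000, vy=11.056 → t=2.211, apex=6.112, x_land=233.673, impact vy=-11.056
  bounce: vy ← 0.82·11.056 = 9.066
Arc 6: start y=0.000, vy=9.066 → t=1.813, apex=4.110, x_land=258.822, impact vy=-9.066
  bounce: vy ← 0.82·9.066 = 7.434
Arc 7: start y=0.000, vy=7.434 → t=1.487, apex=2.763, x_land=279.445, impact vy=-7.434
  bounce: vy ← 0.82·7.434 = 6.096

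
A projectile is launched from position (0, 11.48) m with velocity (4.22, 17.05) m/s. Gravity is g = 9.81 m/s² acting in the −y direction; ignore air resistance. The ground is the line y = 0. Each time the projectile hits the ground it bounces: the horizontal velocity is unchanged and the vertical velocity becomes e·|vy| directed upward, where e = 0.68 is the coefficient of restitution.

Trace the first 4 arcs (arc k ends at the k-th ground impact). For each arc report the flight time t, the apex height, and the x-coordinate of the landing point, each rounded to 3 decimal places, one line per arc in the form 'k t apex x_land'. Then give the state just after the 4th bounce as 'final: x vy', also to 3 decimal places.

1 4.053 26.297 17.106
2 3.149 12.160 30.394
3 2.141 5.623 39.431
4 1.456 2.600 45.575
final: 45.575 4.857

Arc 1: start y=11.480, vy=17.050 → t=4.053, apex=26.297, x_land=17.106, impact vy=-22.714
  bounce: vy ← 0.68·22.714 = 15.446
Arc 2: start y=0.000, vy=15.446 → t=3.149, apex=12.160, x_land=30.394, impact vy=-15.446
  bounce: vy ← 0.68·15.446 = 10.503
Arc 3: start y=0.000, vy=10.503 → t=2.141, apex=5.623, x_land=39.431, impact vy=-10.503
  bounce: vy ← 0.68·10.503 = 7.142
Arc 4: start y=0.000, vy=7.142 → t=1.456, apex=2.600, x_land=45.575, impact vy=-7.142
  bounce: vy ← 0.68·7.142 = 4.857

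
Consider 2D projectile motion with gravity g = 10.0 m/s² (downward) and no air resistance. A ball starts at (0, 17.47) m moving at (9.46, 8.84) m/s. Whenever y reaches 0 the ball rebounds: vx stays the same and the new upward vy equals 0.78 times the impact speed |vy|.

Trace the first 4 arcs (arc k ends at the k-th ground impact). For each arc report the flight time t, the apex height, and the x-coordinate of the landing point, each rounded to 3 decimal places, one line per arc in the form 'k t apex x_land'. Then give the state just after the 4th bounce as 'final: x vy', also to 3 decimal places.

1 2.952 21.377 27.923
2 3.226 13.006 58.438
3 2.516 7.913 82.239
4 1.962 4.814 100.804
final: 100.804 7.654

Arc 1: start y=17.470, vy=8.840 → t=2.952, apex=21.377, x_land=27.923, impact vy=-20.677
  bounce: vy ← 0.78·20.677 = 16.128
Arc 2: start y=0.000, vy=16.128 → t=3.226, apex=13.006, x_land=58.438, impact vy=-16.128
  bounce: vy ← 0.78·16.128 = 12.580
Arc 3: start y=0.000, vy=12.580 → t=2.516, apex=7.913, x_land=82.239, impact vy=-12.580
  bounce: vy ← 0.78·12.580 = 9.812
Arc 4: start y=0.000, vy=9.812 → t=1.962, apex=4.814, x_land=100.804, impact vy=-9.812
  bounce: vy ← 0.78·9.812 = 7.654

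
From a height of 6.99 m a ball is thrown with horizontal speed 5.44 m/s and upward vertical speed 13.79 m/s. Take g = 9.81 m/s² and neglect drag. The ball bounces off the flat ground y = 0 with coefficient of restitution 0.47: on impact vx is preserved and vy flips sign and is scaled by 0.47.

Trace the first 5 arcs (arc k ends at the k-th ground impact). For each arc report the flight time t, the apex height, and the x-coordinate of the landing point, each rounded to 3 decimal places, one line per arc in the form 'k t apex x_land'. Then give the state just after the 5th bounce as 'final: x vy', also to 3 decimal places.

Arc 1: start y=6.990, vy=13.790 → t=3.250, apex=16.682, x_land=17.680, impact vy=-18.092
  bounce: vy ← 0.47·18.092 = 8.503
Arc 2: start y=0.000, vy=8.503 → t=1.734, apex=3.685, x_land=27.110, impact vy=-8.503
  bounce: vy ← 0.47·8.503 = 3.996
Arc 3: start y=0.000, vy=3.996 → t=0.815, apex=0.814, x_land=31.542, impact vy=-3.996
  bounce: vy ← 0.47·3.996 = 1.878
Arc 4: start y=0.000, vy=1.878 → t=0.383, apex=0.180, x_land=33.626, impact vy=-1.878
  bounce: vy ← 0.47·1.878 = 0.883
Arc 5: start y=0.000, vy=0.883 → t=0.180, apex=0.040, x_land=34.605, impact vy=-0.883
  bounce: vy ← 0.47·0.883 = 0.415

1 3.250 16.682 17.680
2 1.734 3.685 27.110
3 0.815 0.814 31.542
4 0.383 0.180 33.626
5 0.180 0.040 34.605
final: 34.605 0.415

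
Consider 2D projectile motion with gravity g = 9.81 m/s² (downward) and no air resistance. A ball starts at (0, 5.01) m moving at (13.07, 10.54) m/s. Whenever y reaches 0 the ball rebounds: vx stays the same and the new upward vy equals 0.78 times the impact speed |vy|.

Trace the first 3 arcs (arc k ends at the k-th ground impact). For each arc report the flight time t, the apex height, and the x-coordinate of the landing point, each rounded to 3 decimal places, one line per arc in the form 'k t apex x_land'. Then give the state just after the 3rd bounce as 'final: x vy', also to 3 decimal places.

1 2.549 10.672 33.321
2 2.301 6.493 63.397
3 1.795 3.950 86.855
final: 86.855 6.867

Arc 1: start y=5.010, vy=10.540 → t=2.549, apex=10.672, x_land=33.321, impact vy=-14.470
  bounce: vy ← 0.78·14.470 = 11.287
Arc 2: start y=0.000, vy=11.287 → t=2.301, apex=6.493, x_land=63.397, impact vy=-11.287
  bounce: vy ← 0.78·11.287 = 8.804
Arc 3: start y=0.000, vy=8.804 → t=1.795, apex=3.950, x_land=86.855, impact vy=-8.804
  bounce: vy ← 0.78·8.804 = 6.867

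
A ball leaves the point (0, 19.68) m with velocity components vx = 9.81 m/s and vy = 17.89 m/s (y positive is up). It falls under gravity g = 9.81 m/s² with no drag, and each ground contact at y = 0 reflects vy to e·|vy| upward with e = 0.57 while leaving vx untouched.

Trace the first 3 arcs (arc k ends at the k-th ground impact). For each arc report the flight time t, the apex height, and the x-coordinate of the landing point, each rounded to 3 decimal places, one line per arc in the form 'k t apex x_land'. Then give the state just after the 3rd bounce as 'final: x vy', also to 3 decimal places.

1 4.533 35.993 44.464
2 3.088 11.694 74.758
3 1.760 3.799 92.026
final: 92.026 4.921

Arc 1: start y=19.680, vy=17.890 → t=4.533, apex=35.993, x_land=44.464, impact vy=-26.574
  bounce: vy ← 0.57·26.574 = 15.147
Arc 2: start y=0.000, vy=15.147 → t=3.088, apex=11.694, x_land=74.758, impact vy=-15.147
  bounce: vy ← 0.57·15.147 = 8.634
Arc 3: start y=0.000, vy=8.634 → t=1.760, apex=3.799, x_land=92.026, impact vy=-8.634
  bounce: vy ← 0.57·8.634 = 4.921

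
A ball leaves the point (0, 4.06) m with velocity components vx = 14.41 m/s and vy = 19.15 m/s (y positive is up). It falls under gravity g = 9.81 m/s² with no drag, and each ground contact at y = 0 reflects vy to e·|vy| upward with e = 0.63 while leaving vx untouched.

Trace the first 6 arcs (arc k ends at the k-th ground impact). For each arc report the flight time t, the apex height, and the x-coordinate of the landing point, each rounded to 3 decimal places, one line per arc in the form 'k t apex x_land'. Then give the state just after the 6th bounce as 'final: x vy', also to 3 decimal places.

1 4.106 22.751 59.164
2 2.714 9.030 98.268
3 1.710 3.584 122.903
4 1.077 1.422 138.424
5 0.679 0.565 148.201
6 0.427 0.224 154.361
final: 154.361 1.321

Arc 1: start y=4.060, vy=19.150 → t=4.106, apex=22.751, x_land=59.164, impact vy=-21.128
  bounce: vy ← 0.63·21.128 = 13.310
Arc 2: start y=0.000, vy=13.310 → t=2.714, apex=9.030, x_land=98.268, impact vy=-13.310
  bounce: vy ← 0.63·13.310 = 8.386
Arc 3: start y=0.000, vy=8.386 → t=1.710, apex=3.584, x_land=122.903, impact vy=-8.386
  bounce: vy ← 0.63·8.386 = 5.283
Arc 4: start y=0.000, vy=5.283 → t=1.077, apex=1.422, x_land=138.424, impact vy=-5.283
  bounce: vy ← 0.63·5.283 = 3.328
Arc 5: start y=0.000, vy=3.328 → t=0.679, apex=0.565, x_land=148.201, impact vy=-3.328
  bounce: vy ← 0.63·3.328 = 2.097
Arc 6: start y=0.000, vy=2.097 → t=0.427, apex=0.224, x_land=154.361, impact vy=-2.097
  bounce: vy ← 0.63·2.097 = 1.321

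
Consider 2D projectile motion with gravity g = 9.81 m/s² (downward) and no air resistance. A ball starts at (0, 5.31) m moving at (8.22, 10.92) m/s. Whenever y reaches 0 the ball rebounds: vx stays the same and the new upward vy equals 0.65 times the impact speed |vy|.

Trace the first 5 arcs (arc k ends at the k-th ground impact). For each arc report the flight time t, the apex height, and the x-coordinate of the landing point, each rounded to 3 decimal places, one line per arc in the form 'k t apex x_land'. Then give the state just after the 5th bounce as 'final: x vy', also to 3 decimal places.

1 2.637 11.388 21.675
2 1.981 4.811 37.957
3 1.288 2.033 48.541
4 0.837 0.859 55.420
5 0.544 0.363 59.892
final: 59.892 1.734

Arc 1: start y=5.310, vy=10.920 → t=2.637, apex=11.388, x_land=21.675, impact vy=-14.948
  bounce: vy ← 0.65·14.948 = 9.716
Arc 2: start y=0.000, vy=9.716 → t=1.981, apex=4.811, x_land=37.957, impact vy=-9.716
  bounce: vy ← 0.65·9.716 = 6.315
Arc 3: start y=0.000, vy=6.315 → t=1.288, apex=2.033, x_land=48.541, impact vy=-6.315
  bounce: vy ← 0.65·6.315 = 4.105
Arc 4: start y=0.000, vy=4.105 → t=0.837, apex=0.859, x_land=55.420, impact vy=-4.105
  bounce: vy ← 0.65·4.105 = 2.668
Arc 5: start y=0.000, vy=2.668 → t=0.544, apex=0.363, x_land=59.892, impact vy=-2.668
  bounce: vy ← 0.65·2.668 = 1.734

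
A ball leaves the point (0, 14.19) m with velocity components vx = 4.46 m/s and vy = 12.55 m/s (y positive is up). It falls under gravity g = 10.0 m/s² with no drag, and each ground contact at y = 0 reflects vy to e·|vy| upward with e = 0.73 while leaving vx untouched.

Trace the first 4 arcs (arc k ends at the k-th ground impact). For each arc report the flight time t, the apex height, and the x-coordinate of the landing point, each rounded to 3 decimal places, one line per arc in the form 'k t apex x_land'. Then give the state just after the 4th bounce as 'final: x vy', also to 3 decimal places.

Arc 1: start y=14.190, vy=12.550 → t=3.356, apex=22.065, x_land=14.967, impact vy=-21.007
  bounce: vy ← 0.73·21.007 = 15.335
Arc 2: start y=0.000, vy=15.335 → t=3.067, apex=11.759, x_land=28.646, impact vy=-15.335
  bounce: vy ← 0.73·15.335 = 11.195
Arc 3: start y=0.000, vy=11.195 → t=2.239, apex=6.266, x_land=38.631, impact vy=-11.195
  bounce: vy ← 0.73·11.195 = 8.172
Arc 4: start y=0.000, vy=8.172 → t=1.634, apex=3.339, x_land=45.921, impact vy=-8.172
  bounce: vy ← 0.73·8.172 = 5.966

1 3.356 22.065 14.967
2 3.067 11.759 28.646
3 2.239 6.266 38.631
4 1.634 3.339 45.921
final: 45.921 5.966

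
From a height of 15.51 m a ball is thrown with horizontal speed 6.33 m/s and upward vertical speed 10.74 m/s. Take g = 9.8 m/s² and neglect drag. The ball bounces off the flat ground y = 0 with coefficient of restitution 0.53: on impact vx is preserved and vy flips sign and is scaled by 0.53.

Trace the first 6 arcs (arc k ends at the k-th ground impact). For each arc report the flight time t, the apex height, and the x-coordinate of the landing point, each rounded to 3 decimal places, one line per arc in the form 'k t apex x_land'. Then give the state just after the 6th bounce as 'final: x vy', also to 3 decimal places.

Arc 1: start y=15.510, vy=10.740 → t=3.185, apex=21.395, x_land=20.164, impact vy=-20.478
  bounce: vy ← 0.53·20.478 = 10.853
Arc 2: start y=0.000, vy=10.853 → t=2.215, apex=6.010, x_land=34.185, impact vy=-10.853
  bounce: vy ← 0.53·10.853 = 5.752
Arc 3: start y=0.000, vy=5.752 → t=1.174, apex=1.688, x_land=41.616, impact vy=-5.752
  bounce: vy ← 0.53·5.752 = 3.049
Arc 4: start y=0.000, vy=3.049 → t=0.622, apex=0.474, x_land=45.554, impact vy=-3.049
  bounce: vy ← 0.53·3.049 = 1.616
Arc 5: start y=0.000, vy=1.616 → t=0.330, apex=0.133, x_land=47.642, impact vy=-1.616
  bounce: vy ← 0.53·1.616 = 0.856
Arc 6: start y=0.000, vy=0.856 → t=0.175, apex=0.037, x_land=48.748, impact vy=-0.856
  bounce: vy ← 0.53·0.856 = 0.454

1 3.185 21.395 20.164
2 2.215 6.010 34.185
3 1.174 1.688 41.616
4 0.622 0.474 45.554
5 0.330 0.133 47.642
6 0.175 0.037 48.748
final: 48.748 0.454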